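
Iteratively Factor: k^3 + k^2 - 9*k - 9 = (k + 1)*(k^2 - 9) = (k + 1)*(k + 3)*(k - 3)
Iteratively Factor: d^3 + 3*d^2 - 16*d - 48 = (d + 4)*(d^2 - d - 12) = (d + 3)*(d + 4)*(d - 4)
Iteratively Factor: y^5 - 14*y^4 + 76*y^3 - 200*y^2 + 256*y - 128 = (y - 2)*(y^4 - 12*y^3 + 52*y^2 - 96*y + 64) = (y - 2)^2*(y^3 - 10*y^2 + 32*y - 32) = (y - 4)*(y - 2)^2*(y^2 - 6*y + 8) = (y - 4)^2*(y - 2)^2*(y - 2)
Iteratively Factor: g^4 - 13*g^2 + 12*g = (g + 4)*(g^3 - 4*g^2 + 3*g) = (g - 3)*(g + 4)*(g^2 - g) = g*(g - 3)*(g + 4)*(g - 1)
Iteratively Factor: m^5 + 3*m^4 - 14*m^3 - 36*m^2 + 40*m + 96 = (m - 2)*(m^4 + 5*m^3 - 4*m^2 - 44*m - 48) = (m - 2)*(m + 2)*(m^3 + 3*m^2 - 10*m - 24) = (m - 3)*(m - 2)*(m + 2)*(m^2 + 6*m + 8) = (m - 3)*(m - 2)*(m + 2)*(m + 4)*(m + 2)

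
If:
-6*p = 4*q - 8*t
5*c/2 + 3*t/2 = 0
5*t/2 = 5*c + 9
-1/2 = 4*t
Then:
No Solution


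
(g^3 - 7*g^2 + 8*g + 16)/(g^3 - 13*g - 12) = (g - 4)/(g + 3)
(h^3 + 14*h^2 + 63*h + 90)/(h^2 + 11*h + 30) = h + 3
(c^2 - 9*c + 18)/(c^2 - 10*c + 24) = (c - 3)/(c - 4)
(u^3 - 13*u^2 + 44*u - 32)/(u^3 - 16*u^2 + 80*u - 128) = (u - 1)/(u - 4)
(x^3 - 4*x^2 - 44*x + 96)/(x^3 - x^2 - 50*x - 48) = (x - 2)/(x + 1)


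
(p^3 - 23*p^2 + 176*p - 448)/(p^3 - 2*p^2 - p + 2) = (p^3 - 23*p^2 + 176*p - 448)/(p^3 - 2*p^2 - p + 2)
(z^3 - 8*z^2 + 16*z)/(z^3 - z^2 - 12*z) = (z - 4)/(z + 3)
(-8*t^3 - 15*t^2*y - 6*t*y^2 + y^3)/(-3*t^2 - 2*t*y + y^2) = (-8*t^2 - 7*t*y + y^2)/(-3*t + y)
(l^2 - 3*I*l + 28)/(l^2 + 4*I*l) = (l - 7*I)/l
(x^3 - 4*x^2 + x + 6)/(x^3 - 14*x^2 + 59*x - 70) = (x^2 - 2*x - 3)/(x^2 - 12*x + 35)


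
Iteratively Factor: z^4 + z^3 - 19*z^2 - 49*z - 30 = (z + 3)*(z^3 - 2*z^2 - 13*z - 10) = (z - 5)*(z + 3)*(z^2 + 3*z + 2) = (z - 5)*(z + 2)*(z + 3)*(z + 1)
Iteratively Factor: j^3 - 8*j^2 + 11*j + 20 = (j - 5)*(j^2 - 3*j - 4) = (j - 5)*(j + 1)*(j - 4)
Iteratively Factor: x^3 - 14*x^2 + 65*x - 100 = (x - 5)*(x^2 - 9*x + 20) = (x - 5)^2*(x - 4)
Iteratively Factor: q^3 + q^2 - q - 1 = (q + 1)*(q^2 - 1) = (q - 1)*(q + 1)*(q + 1)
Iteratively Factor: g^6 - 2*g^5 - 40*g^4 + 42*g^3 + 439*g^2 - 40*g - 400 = (g + 4)*(g^5 - 6*g^4 - 16*g^3 + 106*g^2 + 15*g - 100) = (g + 4)^2*(g^4 - 10*g^3 + 24*g^2 + 10*g - 25) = (g - 1)*(g + 4)^2*(g^3 - 9*g^2 + 15*g + 25) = (g - 1)*(g + 1)*(g + 4)^2*(g^2 - 10*g + 25) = (g - 5)*(g - 1)*(g + 1)*(g + 4)^2*(g - 5)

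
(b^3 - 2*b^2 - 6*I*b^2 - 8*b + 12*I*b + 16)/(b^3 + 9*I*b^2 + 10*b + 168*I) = (b^2 - 2*b*(1 + I) + 4*I)/(b^2 + 13*I*b - 42)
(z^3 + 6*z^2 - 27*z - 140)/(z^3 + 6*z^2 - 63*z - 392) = (z^2 - z - 20)/(z^2 - z - 56)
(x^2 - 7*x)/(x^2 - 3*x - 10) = x*(7 - x)/(-x^2 + 3*x + 10)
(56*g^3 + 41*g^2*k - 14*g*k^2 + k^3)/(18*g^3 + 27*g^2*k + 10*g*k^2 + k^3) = (56*g^2 - 15*g*k + k^2)/(18*g^2 + 9*g*k + k^2)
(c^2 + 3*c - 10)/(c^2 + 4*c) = (c^2 + 3*c - 10)/(c*(c + 4))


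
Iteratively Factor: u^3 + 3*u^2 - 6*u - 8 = (u + 1)*(u^2 + 2*u - 8) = (u - 2)*(u + 1)*(u + 4)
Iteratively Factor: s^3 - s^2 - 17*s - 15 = (s + 1)*(s^2 - 2*s - 15) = (s + 1)*(s + 3)*(s - 5)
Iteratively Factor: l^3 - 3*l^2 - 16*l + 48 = (l + 4)*(l^2 - 7*l + 12) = (l - 4)*(l + 4)*(l - 3)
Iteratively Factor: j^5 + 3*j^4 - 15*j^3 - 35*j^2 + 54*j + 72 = (j + 1)*(j^4 + 2*j^3 - 17*j^2 - 18*j + 72) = (j - 3)*(j + 1)*(j^3 + 5*j^2 - 2*j - 24) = (j - 3)*(j + 1)*(j + 3)*(j^2 + 2*j - 8) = (j - 3)*(j - 2)*(j + 1)*(j + 3)*(j + 4)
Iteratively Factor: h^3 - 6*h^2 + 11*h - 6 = (h - 1)*(h^2 - 5*h + 6) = (h - 3)*(h - 1)*(h - 2)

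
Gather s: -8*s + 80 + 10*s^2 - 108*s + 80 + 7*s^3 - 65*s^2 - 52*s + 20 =7*s^3 - 55*s^2 - 168*s + 180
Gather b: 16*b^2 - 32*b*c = 16*b^2 - 32*b*c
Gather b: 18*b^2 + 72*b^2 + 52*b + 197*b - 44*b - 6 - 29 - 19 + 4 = 90*b^2 + 205*b - 50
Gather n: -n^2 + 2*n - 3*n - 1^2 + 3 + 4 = -n^2 - n + 6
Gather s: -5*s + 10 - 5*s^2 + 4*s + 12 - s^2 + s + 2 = 24 - 6*s^2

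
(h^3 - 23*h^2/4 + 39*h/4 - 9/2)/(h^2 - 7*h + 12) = (4*h^2 - 11*h + 6)/(4*(h - 4))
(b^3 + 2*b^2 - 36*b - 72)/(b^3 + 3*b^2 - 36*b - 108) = (b + 2)/(b + 3)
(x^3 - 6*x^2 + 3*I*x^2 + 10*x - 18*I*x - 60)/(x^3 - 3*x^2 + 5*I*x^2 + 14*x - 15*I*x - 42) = (x^2 + x*(-6 + 5*I) - 30*I)/(x^2 + x*(-3 + 7*I) - 21*I)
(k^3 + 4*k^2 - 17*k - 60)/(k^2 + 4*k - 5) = (k^2 - k - 12)/(k - 1)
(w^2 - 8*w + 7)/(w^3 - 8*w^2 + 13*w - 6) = (w - 7)/(w^2 - 7*w + 6)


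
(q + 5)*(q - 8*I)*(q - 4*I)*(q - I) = q^4 + 5*q^3 - 13*I*q^3 - 44*q^2 - 65*I*q^2 - 220*q + 32*I*q + 160*I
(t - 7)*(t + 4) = t^2 - 3*t - 28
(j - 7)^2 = j^2 - 14*j + 49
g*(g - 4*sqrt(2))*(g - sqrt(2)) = g^3 - 5*sqrt(2)*g^2 + 8*g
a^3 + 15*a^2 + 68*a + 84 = (a + 2)*(a + 6)*(a + 7)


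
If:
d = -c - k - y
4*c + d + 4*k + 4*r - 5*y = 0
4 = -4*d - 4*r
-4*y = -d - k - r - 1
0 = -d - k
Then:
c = -4/19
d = -16/19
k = 16/19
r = -3/19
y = 4/19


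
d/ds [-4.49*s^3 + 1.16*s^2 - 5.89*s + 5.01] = -13.47*s^2 + 2.32*s - 5.89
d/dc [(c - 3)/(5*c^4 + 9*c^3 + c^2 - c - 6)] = (5*c^4 + 9*c^3 + c^2 - c - (c - 3)*(20*c^3 + 27*c^2 + 2*c - 1) - 6)/(5*c^4 + 9*c^3 + c^2 - c - 6)^2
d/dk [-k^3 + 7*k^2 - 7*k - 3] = -3*k^2 + 14*k - 7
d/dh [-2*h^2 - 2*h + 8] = -4*h - 2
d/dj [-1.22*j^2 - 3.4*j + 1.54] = -2.44*j - 3.4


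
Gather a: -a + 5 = 5 - a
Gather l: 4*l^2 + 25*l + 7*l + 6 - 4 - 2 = 4*l^2 + 32*l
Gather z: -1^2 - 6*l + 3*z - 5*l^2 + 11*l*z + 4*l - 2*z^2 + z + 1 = -5*l^2 - 2*l - 2*z^2 + z*(11*l + 4)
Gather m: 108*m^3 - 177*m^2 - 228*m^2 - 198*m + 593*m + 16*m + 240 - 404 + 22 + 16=108*m^3 - 405*m^2 + 411*m - 126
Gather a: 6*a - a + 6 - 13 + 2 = 5*a - 5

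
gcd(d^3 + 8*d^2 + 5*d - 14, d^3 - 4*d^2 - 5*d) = 1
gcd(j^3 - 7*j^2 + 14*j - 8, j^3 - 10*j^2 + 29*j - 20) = j^2 - 5*j + 4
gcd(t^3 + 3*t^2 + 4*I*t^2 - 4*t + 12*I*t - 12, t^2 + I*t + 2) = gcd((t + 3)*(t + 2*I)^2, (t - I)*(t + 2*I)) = t + 2*I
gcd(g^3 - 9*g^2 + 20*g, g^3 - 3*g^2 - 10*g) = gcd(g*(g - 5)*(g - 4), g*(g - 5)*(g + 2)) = g^2 - 5*g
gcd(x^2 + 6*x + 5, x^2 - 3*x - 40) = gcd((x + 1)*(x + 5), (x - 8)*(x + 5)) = x + 5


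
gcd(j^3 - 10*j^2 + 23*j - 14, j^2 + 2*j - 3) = j - 1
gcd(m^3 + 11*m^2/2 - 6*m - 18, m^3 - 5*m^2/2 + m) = m - 2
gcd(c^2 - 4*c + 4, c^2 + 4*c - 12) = c - 2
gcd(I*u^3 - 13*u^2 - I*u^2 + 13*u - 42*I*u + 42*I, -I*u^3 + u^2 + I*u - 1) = u - 1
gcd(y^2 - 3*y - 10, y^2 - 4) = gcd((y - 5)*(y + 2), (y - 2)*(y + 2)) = y + 2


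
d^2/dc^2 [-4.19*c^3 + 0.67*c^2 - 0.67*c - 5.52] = 1.34 - 25.14*c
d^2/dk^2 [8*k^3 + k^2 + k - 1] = 48*k + 2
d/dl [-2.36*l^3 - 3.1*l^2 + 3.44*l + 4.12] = -7.08*l^2 - 6.2*l + 3.44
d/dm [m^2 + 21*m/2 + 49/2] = 2*m + 21/2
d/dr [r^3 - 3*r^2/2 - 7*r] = 3*r^2 - 3*r - 7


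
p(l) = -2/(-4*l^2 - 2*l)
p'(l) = -2*(8*l + 2)/(-4*l^2 - 2*l)^2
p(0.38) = 1.50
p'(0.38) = -5.63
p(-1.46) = 0.36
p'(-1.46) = 0.62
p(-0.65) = 5.13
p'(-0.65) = 42.08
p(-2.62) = 0.09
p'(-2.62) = 0.08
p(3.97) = 0.03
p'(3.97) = -0.01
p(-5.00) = 0.02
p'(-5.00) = 0.01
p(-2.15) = 0.14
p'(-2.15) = 0.15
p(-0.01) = -102.04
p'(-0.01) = -9995.84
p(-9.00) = 0.01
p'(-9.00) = 0.00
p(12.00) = 0.00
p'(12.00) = 0.00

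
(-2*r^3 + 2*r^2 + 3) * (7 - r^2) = 2*r^5 - 2*r^4 - 14*r^3 + 11*r^2 + 21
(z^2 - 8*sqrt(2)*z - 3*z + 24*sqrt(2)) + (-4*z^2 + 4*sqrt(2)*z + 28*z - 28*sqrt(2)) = -3*z^2 - 4*sqrt(2)*z + 25*z - 4*sqrt(2)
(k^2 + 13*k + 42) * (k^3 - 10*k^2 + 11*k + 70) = k^5 + 3*k^4 - 77*k^3 - 207*k^2 + 1372*k + 2940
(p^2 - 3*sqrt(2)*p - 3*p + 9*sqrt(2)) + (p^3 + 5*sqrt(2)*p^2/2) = p^3 + p^2 + 5*sqrt(2)*p^2/2 - 3*sqrt(2)*p - 3*p + 9*sqrt(2)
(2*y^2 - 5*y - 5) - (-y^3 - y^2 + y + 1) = y^3 + 3*y^2 - 6*y - 6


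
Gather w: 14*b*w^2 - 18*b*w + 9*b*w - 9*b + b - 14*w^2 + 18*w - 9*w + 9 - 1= -8*b + w^2*(14*b - 14) + w*(9 - 9*b) + 8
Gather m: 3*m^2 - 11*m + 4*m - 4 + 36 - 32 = 3*m^2 - 7*m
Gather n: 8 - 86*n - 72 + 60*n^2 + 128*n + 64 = 60*n^2 + 42*n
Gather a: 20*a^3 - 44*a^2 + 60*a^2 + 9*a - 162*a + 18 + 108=20*a^3 + 16*a^2 - 153*a + 126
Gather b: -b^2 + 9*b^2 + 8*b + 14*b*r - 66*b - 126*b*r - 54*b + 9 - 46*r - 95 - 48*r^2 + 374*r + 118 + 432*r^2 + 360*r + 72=8*b^2 + b*(-112*r - 112) + 384*r^2 + 688*r + 104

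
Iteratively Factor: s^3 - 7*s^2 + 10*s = (s - 2)*(s^2 - 5*s) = s*(s - 2)*(s - 5)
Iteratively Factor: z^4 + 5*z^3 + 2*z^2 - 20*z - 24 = (z + 3)*(z^3 + 2*z^2 - 4*z - 8) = (z + 2)*(z + 3)*(z^2 - 4) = (z + 2)^2*(z + 3)*(z - 2)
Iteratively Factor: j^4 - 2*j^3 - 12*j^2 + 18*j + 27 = (j + 1)*(j^3 - 3*j^2 - 9*j + 27) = (j - 3)*(j + 1)*(j^2 - 9) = (j - 3)^2*(j + 1)*(j + 3)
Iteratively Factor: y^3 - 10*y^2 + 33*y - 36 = (y - 4)*(y^2 - 6*y + 9) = (y - 4)*(y - 3)*(y - 3)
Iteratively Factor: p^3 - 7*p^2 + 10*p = (p - 2)*(p^2 - 5*p) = p*(p - 2)*(p - 5)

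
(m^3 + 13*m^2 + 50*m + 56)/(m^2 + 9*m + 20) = (m^2 + 9*m + 14)/(m + 5)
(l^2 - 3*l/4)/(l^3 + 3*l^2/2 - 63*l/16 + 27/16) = 4*l/(4*l^2 + 9*l - 9)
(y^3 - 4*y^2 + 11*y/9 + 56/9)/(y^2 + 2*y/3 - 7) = (3*y^2 - 5*y - 8)/(3*(y + 3))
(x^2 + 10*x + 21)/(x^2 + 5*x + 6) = (x + 7)/(x + 2)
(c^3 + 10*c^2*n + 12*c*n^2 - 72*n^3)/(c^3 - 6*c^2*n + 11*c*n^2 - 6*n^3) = (c^2 + 12*c*n + 36*n^2)/(c^2 - 4*c*n + 3*n^2)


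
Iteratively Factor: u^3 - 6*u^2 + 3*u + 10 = (u - 5)*(u^2 - u - 2) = (u - 5)*(u + 1)*(u - 2)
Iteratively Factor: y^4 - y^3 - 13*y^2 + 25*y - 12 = (y - 3)*(y^3 + 2*y^2 - 7*y + 4) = (y - 3)*(y - 1)*(y^2 + 3*y - 4) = (y - 3)*(y - 1)*(y + 4)*(y - 1)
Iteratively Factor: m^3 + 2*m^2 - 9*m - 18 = (m + 3)*(m^2 - m - 6) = (m - 3)*(m + 3)*(m + 2)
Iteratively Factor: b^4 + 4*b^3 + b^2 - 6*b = (b + 3)*(b^3 + b^2 - 2*b) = b*(b + 3)*(b^2 + b - 2) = b*(b + 2)*(b + 3)*(b - 1)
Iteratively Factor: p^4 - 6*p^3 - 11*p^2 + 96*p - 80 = (p + 4)*(p^3 - 10*p^2 + 29*p - 20) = (p - 1)*(p + 4)*(p^2 - 9*p + 20) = (p - 4)*(p - 1)*(p + 4)*(p - 5)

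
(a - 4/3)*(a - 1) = a^2 - 7*a/3 + 4/3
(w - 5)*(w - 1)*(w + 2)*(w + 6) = w^4 + 2*w^3 - 31*w^2 - 32*w + 60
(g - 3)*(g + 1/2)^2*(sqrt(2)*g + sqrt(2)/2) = sqrt(2)*g^4 - 3*sqrt(2)*g^3/2 - 15*sqrt(2)*g^2/4 - 17*sqrt(2)*g/8 - 3*sqrt(2)/8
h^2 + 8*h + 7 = (h + 1)*(h + 7)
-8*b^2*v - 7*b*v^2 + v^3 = v*(-8*b + v)*(b + v)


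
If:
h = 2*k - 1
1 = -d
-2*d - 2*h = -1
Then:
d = -1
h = 3/2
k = 5/4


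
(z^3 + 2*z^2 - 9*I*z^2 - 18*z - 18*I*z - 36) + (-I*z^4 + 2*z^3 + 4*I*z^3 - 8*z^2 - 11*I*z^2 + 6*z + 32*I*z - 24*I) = -I*z^4 + 3*z^3 + 4*I*z^3 - 6*z^2 - 20*I*z^2 - 12*z + 14*I*z - 36 - 24*I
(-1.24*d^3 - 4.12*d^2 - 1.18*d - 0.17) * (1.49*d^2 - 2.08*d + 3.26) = -1.8476*d^5 - 3.5596*d^4 + 2.769*d^3 - 11.2301*d^2 - 3.4932*d - 0.5542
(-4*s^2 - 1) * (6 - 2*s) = 8*s^3 - 24*s^2 + 2*s - 6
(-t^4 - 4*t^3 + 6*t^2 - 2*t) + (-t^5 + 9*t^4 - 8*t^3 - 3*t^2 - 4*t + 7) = -t^5 + 8*t^4 - 12*t^3 + 3*t^2 - 6*t + 7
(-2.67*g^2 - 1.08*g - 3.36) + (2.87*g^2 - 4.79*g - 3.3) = 0.2*g^2 - 5.87*g - 6.66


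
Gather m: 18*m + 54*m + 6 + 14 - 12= 72*m + 8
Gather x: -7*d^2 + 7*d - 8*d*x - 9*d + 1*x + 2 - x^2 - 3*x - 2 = -7*d^2 - 2*d - x^2 + x*(-8*d - 2)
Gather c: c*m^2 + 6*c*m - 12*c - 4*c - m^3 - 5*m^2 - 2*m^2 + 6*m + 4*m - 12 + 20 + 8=c*(m^2 + 6*m - 16) - m^3 - 7*m^2 + 10*m + 16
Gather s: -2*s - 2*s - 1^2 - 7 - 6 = -4*s - 14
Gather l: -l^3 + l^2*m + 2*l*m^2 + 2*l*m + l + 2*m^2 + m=-l^3 + l^2*m + l*(2*m^2 + 2*m + 1) + 2*m^2 + m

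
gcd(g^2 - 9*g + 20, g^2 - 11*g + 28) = g - 4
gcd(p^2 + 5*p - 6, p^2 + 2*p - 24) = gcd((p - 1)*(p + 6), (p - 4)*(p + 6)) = p + 6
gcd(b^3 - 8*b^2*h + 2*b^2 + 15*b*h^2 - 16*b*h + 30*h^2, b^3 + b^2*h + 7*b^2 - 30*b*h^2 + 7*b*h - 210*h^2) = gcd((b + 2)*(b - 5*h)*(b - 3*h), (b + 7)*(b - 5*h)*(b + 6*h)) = b - 5*h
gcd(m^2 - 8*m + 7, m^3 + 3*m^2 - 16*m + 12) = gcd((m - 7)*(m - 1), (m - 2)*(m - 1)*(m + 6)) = m - 1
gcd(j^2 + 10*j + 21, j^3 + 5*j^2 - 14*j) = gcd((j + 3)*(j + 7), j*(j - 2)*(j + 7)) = j + 7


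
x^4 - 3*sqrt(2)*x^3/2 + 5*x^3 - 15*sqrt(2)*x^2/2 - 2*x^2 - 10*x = x*(x + 5)*(x - 2*sqrt(2))*(x + sqrt(2)/2)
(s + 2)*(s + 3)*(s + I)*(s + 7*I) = s^4 + 5*s^3 + 8*I*s^3 - s^2 + 40*I*s^2 - 35*s + 48*I*s - 42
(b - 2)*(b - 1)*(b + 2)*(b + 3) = b^4 + 2*b^3 - 7*b^2 - 8*b + 12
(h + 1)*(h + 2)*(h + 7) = h^3 + 10*h^2 + 23*h + 14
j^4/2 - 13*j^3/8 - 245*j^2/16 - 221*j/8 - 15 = (j/2 + 1)*(j - 8)*(j + 5/4)*(j + 3/2)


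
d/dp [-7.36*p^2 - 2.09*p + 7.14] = -14.72*p - 2.09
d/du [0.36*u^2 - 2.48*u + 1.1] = 0.72*u - 2.48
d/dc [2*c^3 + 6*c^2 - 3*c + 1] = 6*c^2 + 12*c - 3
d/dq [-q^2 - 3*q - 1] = -2*q - 3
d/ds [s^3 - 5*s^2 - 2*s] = 3*s^2 - 10*s - 2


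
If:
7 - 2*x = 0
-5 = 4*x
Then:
No Solution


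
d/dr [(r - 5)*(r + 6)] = 2*r + 1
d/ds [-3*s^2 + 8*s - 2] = 8 - 6*s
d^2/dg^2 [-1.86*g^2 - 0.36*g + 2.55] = -3.72000000000000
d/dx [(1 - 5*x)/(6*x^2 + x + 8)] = (-30*x^2 - 5*x + (5*x - 1)*(12*x + 1) - 40)/(6*x^2 + x + 8)^2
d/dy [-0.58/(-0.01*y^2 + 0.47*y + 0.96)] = (0.2726 - 0.0116*y)/(-0.01*y^2 + 0.47*y + 0.96)^2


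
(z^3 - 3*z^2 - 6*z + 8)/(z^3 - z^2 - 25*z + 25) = (z^2 - 2*z - 8)/(z^2 - 25)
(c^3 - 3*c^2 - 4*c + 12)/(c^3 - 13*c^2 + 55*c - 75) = (c^2 - 4)/(c^2 - 10*c + 25)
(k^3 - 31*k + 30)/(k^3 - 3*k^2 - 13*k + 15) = (k + 6)/(k + 3)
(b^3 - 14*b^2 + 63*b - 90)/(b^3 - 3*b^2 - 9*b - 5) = (b^2 - 9*b + 18)/(b^2 + 2*b + 1)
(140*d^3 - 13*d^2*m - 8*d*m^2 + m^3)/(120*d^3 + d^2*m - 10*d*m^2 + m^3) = (28*d^2 + 3*d*m - m^2)/(24*d^2 + 5*d*m - m^2)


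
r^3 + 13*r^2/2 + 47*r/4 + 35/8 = (r + 1/2)*(r + 5/2)*(r + 7/2)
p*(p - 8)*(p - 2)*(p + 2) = p^4 - 8*p^3 - 4*p^2 + 32*p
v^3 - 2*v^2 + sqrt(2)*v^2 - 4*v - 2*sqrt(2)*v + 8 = (v - 2)*(v - sqrt(2))*(v + 2*sqrt(2))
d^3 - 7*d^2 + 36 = (d - 6)*(d - 3)*(d + 2)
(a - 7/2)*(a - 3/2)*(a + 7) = a^3 + 2*a^2 - 119*a/4 + 147/4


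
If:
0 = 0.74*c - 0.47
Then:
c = 0.64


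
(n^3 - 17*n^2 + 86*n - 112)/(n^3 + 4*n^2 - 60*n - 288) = (n^2 - 9*n + 14)/(n^2 + 12*n + 36)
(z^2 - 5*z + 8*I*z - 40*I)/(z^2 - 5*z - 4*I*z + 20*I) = (z + 8*I)/(z - 4*I)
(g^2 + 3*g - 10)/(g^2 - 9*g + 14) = (g + 5)/(g - 7)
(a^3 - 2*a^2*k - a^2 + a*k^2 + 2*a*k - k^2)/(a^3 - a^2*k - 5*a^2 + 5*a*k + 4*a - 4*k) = (a - k)/(a - 4)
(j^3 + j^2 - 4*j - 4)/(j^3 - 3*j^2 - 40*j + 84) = (j^2 + 3*j + 2)/(j^2 - j - 42)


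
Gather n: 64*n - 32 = 64*n - 32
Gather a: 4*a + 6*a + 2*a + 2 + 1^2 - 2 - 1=12*a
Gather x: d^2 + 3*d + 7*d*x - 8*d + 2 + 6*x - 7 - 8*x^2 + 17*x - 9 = d^2 - 5*d - 8*x^2 + x*(7*d + 23) - 14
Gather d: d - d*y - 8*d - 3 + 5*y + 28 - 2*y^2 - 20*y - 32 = d*(-y - 7) - 2*y^2 - 15*y - 7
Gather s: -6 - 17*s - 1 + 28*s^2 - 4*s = 28*s^2 - 21*s - 7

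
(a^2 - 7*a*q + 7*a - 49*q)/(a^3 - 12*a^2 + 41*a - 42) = (a^2 - 7*a*q + 7*a - 49*q)/(a^3 - 12*a^2 + 41*a - 42)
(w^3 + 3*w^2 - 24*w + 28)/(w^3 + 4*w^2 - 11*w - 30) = (w^3 + 3*w^2 - 24*w + 28)/(w^3 + 4*w^2 - 11*w - 30)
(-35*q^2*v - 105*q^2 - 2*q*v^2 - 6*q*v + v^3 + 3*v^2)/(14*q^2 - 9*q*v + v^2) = (-5*q*v - 15*q - v^2 - 3*v)/(2*q - v)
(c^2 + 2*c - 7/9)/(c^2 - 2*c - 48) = (-c^2 - 2*c + 7/9)/(-c^2 + 2*c + 48)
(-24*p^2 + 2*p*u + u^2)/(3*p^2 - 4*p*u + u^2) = (-24*p^2 + 2*p*u + u^2)/(3*p^2 - 4*p*u + u^2)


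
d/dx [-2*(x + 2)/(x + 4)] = -4/(x + 4)^2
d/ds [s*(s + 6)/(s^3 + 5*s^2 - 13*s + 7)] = (-s^3 - 13*s^2 - 56*s - 42)/(s^5 + 11*s^4 + 10*s^3 - 106*s^2 + 133*s - 49)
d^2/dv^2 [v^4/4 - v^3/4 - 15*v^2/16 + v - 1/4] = 3*v^2 - 3*v/2 - 15/8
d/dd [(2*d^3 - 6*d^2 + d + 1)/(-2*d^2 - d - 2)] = (-4*d^4 - 4*d^3 - 4*d^2 + 28*d - 1)/(4*d^4 + 4*d^3 + 9*d^2 + 4*d + 4)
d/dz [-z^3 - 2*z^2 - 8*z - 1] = -3*z^2 - 4*z - 8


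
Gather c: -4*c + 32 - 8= 24 - 4*c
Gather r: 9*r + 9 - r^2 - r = -r^2 + 8*r + 9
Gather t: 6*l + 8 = 6*l + 8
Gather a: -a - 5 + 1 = -a - 4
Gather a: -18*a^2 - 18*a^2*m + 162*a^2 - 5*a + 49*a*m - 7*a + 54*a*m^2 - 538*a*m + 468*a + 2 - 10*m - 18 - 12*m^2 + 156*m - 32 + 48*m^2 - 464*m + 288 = a^2*(144 - 18*m) + a*(54*m^2 - 489*m + 456) + 36*m^2 - 318*m + 240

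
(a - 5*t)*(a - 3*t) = a^2 - 8*a*t + 15*t^2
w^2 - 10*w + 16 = (w - 8)*(w - 2)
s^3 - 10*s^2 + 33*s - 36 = (s - 4)*(s - 3)^2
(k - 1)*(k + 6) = k^2 + 5*k - 6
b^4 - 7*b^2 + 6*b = b*(b - 2)*(b - 1)*(b + 3)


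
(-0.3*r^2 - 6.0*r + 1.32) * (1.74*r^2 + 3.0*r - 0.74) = -0.522*r^4 - 11.34*r^3 - 15.4812*r^2 + 8.4*r - 0.9768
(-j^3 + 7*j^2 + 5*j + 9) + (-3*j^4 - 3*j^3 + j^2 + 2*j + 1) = -3*j^4 - 4*j^3 + 8*j^2 + 7*j + 10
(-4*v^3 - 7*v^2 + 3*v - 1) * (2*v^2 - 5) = -8*v^5 - 14*v^4 + 26*v^3 + 33*v^2 - 15*v + 5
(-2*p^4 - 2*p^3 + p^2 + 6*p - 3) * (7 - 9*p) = 18*p^5 + 4*p^4 - 23*p^3 - 47*p^2 + 69*p - 21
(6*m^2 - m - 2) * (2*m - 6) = 12*m^3 - 38*m^2 + 2*m + 12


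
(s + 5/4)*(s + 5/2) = s^2 + 15*s/4 + 25/8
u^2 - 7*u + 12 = (u - 4)*(u - 3)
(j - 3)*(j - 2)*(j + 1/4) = j^3 - 19*j^2/4 + 19*j/4 + 3/2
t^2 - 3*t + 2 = (t - 2)*(t - 1)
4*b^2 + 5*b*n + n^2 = (b + n)*(4*b + n)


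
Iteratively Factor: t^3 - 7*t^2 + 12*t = (t - 3)*(t^2 - 4*t) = t*(t - 3)*(t - 4)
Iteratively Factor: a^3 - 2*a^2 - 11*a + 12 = (a + 3)*(a^2 - 5*a + 4) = (a - 4)*(a + 3)*(a - 1)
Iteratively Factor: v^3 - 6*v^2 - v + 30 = (v - 5)*(v^2 - v - 6) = (v - 5)*(v + 2)*(v - 3)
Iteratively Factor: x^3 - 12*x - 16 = (x + 2)*(x^2 - 2*x - 8) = (x + 2)^2*(x - 4)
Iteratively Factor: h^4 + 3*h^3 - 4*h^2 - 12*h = (h + 3)*(h^3 - 4*h) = (h - 2)*(h + 3)*(h^2 + 2*h) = h*(h - 2)*(h + 3)*(h + 2)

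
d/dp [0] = 0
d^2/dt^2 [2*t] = 0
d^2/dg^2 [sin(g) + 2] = -sin(g)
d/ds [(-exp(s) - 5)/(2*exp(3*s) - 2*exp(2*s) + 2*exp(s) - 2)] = ((exp(s) + 5)*(3*exp(2*s) - 2*exp(s) + 1) - exp(3*s) + exp(2*s) - exp(s) + 1)*exp(s)/(2*(exp(3*s) - exp(2*s) + exp(s) - 1)^2)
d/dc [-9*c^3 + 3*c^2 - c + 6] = -27*c^2 + 6*c - 1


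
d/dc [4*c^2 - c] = 8*c - 1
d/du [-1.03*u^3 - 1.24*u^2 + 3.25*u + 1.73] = -3.09*u^2 - 2.48*u + 3.25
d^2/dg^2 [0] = 0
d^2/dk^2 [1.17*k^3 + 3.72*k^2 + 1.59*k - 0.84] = 7.02*k + 7.44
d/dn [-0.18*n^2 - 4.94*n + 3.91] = -0.36*n - 4.94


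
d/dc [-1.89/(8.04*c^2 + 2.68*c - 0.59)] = (30.3912*c + 5.0652)/(8.04*c^2 + 2.68*c - 0.59)^2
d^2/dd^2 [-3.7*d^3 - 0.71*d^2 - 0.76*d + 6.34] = -22.2*d - 1.42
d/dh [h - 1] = 1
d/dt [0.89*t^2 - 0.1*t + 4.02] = 1.78*t - 0.1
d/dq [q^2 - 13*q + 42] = 2*q - 13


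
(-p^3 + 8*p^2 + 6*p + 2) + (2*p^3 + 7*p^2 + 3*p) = p^3 + 15*p^2 + 9*p + 2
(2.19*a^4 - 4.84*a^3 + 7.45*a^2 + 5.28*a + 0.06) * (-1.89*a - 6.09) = -4.1391*a^5 - 4.1895*a^4 + 15.3951*a^3 - 55.3497*a^2 - 32.2686*a - 0.3654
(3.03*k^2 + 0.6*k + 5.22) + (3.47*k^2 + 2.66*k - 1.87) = 6.5*k^2 + 3.26*k + 3.35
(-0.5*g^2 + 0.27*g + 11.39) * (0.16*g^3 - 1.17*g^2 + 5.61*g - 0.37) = -0.08*g^5 + 0.6282*g^4 - 1.2985*g^3 - 11.6266*g^2 + 63.798*g - 4.2143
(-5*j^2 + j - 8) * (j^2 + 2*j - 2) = -5*j^4 - 9*j^3 + 4*j^2 - 18*j + 16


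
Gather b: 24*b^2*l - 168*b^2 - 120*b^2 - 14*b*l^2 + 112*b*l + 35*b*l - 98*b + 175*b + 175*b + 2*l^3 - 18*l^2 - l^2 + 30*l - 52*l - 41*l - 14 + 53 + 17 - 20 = b^2*(24*l - 288) + b*(-14*l^2 + 147*l + 252) + 2*l^3 - 19*l^2 - 63*l + 36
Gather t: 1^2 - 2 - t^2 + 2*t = -t^2 + 2*t - 1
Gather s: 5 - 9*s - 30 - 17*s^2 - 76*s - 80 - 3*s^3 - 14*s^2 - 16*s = -3*s^3 - 31*s^2 - 101*s - 105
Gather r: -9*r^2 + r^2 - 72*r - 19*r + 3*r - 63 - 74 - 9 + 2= -8*r^2 - 88*r - 144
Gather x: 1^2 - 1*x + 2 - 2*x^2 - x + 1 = -2*x^2 - 2*x + 4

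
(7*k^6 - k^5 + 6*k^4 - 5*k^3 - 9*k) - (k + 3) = 7*k^6 - k^5 + 6*k^4 - 5*k^3 - 10*k - 3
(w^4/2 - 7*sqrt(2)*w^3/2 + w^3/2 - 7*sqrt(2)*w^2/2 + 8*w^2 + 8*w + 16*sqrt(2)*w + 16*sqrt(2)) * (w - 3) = w^5/2 - 7*sqrt(2)*w^4/2 - w^4 + 13*w^3/2 + 7*sqrt(2)*w^3 - 16*w^2 + 53*sqrt(2)*w^2/2 - 32*sqrt(2)*w - 24*w - 48*sqrt(2)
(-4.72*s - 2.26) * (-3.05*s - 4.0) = 14.396*s^2 + 25.773*s + 9.04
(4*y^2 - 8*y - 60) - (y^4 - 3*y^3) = -y^4 + 3*y^3 + 4*y^2 - 8*y - 60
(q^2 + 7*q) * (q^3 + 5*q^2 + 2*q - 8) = q^5 + 12*q^4 + 37*q^3 + 6*q^2 - 56*q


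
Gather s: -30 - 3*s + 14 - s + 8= -4*s - 8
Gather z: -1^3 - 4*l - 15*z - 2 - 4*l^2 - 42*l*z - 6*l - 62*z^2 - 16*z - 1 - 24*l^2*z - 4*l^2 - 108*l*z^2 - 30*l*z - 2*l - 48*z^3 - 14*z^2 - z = -8*l^2 - 12*l - 48*z^3 + z^2*(-108*l - 76) + z*(-24*l^2 - 72*l - 32) - 4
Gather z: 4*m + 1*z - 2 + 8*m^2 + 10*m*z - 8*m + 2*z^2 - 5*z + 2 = 8*m^2 - 4*m + 2*z^2 + z*(10*m - 4)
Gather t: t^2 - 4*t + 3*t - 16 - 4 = t^2 - t - 20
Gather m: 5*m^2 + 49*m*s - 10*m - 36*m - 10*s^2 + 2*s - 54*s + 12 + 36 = 5*m^2 + m*(49*s - 46) - 10*s^2 - 52*s + 48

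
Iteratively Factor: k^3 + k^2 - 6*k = (k - 2)*(k^2 + 3*k) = (k - 2)*(k + 3)*(k)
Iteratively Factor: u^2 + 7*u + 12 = (u + 3)*(u + 4)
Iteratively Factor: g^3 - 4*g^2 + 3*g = (g - 3)*(g^2 - g) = (g - 3)*(g - 1)*(g)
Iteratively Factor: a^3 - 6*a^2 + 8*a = (a - 2)*(a^2 - 4*a) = (a - 4)*(a - 2)*(a)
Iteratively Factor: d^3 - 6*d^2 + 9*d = (d - 3)*(d^2 - 3*d) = d*(d - 3)*(d - 3)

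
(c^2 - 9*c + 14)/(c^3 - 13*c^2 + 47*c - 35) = (c - 2)/(c^2 - 6*c + 5)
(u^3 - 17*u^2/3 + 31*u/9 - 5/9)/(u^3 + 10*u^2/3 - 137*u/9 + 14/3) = (3*u^2 - 16*u + 5)/(3*u^2 + 11*u - 42)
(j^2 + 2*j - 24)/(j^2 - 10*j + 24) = (j + 6)/(j - 6)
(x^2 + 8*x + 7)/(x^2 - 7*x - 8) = (x + 7)/(x - 8)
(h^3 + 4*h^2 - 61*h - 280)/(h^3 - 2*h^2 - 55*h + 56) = (h + 5)/(h - 1)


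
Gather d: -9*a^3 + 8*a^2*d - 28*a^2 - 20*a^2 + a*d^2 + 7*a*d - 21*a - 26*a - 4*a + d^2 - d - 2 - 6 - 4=-9*a^3 - 48*a^2 - 51*a + d^2*(a + 1) + d*(8*a^2 + 7*a - 1) - 12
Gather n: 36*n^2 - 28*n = 36*n^2 - 28*n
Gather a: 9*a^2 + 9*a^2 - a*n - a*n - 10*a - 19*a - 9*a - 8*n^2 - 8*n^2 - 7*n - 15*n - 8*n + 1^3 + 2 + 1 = 18*a^2 + a*(-2*n - 38) - 16*n^2 - 30*n + 4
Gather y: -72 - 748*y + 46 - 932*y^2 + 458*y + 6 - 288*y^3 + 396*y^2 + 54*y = -288*y^3 - 536*y^2 - 236*y - 20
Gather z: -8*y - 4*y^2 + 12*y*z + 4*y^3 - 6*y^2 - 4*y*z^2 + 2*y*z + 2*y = 4*y^3 - 10*y^2 - 4*y*z^2 + 14*y*z - 6*y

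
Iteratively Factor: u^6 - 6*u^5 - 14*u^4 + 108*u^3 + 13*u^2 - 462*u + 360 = (u - 4)*(u^5 - 2*u^4 - 22*u^3 + 20*u^2 + 93*u - 90) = (u - 4)*(u - 1)*(u^4 - u^3 - 23*u^2 - 3*u + 90) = (u - 4)*(u - 1)*(u + 3)*(u^3 - 4*u^2 - 11*u + 30) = (u - 4)*(u - 2)*(u - 1)*(u + 3)*(u^2 - 2*u - 15) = (u - 5)*(u - 4)*(u - 2)*(u - 1)*(u + 3)*(u + 3)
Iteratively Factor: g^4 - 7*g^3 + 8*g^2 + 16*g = (g + 1)*(g^3 - 8*g^2 + 16*g) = (g - 4)*(g + 1)*(g^2 - 4*g) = g*(g - 4)*(g + 1)*(g - 4)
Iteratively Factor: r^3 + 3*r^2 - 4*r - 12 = (r + 2)*(r^2 + r - 6) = (r - 2)*(r + 2)*(r + 3)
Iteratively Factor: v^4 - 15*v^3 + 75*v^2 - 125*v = (v - 5)*(v^3 - 10*v^2 + 25*v) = (v - 5)^2*(v^2 - 5*v) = (v - 5)^3*(v)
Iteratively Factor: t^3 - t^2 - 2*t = (t)*(t^2 - t - 2) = t*(t + 1)*(t - 2)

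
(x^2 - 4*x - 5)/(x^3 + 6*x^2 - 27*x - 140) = (x + 1)/(x^2 + 11*x + 28)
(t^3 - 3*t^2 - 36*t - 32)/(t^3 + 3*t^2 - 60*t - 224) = (t + 1)/(t + 7)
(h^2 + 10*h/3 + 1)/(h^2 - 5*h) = (h^2 + 10*h/3 + 1)/(h*(h - 5))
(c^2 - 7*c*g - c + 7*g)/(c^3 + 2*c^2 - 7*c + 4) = (c - 7*g)/(c^2 + 3*c - 4)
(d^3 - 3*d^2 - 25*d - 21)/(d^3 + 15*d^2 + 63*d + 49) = (d^2 - 4*d - 21)/(d^2 + 14*d + 49)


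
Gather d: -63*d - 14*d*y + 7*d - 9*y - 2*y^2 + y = d*(-14*y - 56) - 2*y^2 - 8*y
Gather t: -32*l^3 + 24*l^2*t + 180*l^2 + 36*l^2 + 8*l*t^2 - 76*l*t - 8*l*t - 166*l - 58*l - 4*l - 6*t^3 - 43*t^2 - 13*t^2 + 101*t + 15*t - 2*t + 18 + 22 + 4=-32*l^3 + 216*l^2 - 228*l - 6*t^3 + t^2*(8*l - 56) + t*(24*l^2 - 84*l + 114) + 44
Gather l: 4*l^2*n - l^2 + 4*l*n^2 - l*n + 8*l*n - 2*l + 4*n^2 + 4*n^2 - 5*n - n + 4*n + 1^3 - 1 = l^2*(4*n - 1) + l*(4*n^2 + 7*n - 2) + 8*n^2 - 2*n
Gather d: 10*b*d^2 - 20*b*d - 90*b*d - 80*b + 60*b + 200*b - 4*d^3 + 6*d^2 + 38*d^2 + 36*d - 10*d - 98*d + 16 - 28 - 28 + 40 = 180*b - 4*d^3 + d^2*(10*b + 44) + d*(-110*b - 72)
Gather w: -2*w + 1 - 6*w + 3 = 4 - 8*w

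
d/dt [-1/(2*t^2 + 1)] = 4*t/(2*t^2 + 1)^2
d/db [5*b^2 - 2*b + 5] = 10*b - 2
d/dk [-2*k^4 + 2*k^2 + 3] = -8*k^3 + 4*k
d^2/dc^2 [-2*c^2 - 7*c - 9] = -4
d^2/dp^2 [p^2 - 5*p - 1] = 2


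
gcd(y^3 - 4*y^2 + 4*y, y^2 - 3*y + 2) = y - 2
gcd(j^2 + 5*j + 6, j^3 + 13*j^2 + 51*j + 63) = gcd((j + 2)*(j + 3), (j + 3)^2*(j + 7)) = j + 3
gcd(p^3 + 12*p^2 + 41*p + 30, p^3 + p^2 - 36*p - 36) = p^2 + 7*p + 6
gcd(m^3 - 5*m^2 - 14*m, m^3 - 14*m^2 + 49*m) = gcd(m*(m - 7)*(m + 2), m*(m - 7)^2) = m^2 - 7*m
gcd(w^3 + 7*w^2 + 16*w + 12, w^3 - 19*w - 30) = w^2 + 5*w + 6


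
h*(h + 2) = h^2 + 2*h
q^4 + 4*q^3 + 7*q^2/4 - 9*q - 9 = (q - 3/2)*(q + 3/2)*(q + 2)^2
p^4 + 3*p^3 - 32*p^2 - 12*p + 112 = (p - 4)*(p - 2)*(p + 2)*(p + 7)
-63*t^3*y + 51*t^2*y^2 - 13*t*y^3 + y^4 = y*(-7*t + y)*(-3*t + y)^2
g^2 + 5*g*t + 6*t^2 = (g + 2*t)*(g + 3*t)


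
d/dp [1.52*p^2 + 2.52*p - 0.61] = 3.04*p + 2.52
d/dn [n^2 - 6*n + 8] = 2*n - 6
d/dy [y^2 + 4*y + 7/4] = 2*y + 4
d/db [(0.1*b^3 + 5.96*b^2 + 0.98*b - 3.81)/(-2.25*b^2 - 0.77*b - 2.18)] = (-0.225*b^4 - 0.154*b^3 - 3.0382*b^2 - 43.1306*b - 5.0701)/(5.0625*b^4 + 3.465*b^3 + 10.4029*b^2 + 3.3572*b + 4.7524)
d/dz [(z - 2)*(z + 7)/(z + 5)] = (z^2 + 10*z + 39)/(z^2 + 10*z + 25)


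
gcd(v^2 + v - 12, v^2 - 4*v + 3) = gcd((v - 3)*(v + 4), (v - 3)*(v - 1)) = v - 3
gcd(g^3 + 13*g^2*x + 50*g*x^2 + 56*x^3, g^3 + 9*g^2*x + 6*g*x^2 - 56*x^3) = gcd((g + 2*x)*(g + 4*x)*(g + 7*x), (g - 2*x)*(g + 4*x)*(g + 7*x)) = g^2 + 11*g*x + 28*x^2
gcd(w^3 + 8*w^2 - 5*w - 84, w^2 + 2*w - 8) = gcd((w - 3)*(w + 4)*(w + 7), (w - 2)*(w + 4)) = w + 4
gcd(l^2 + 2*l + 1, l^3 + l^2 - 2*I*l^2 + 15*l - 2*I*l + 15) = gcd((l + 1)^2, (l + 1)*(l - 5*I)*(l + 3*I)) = l + 1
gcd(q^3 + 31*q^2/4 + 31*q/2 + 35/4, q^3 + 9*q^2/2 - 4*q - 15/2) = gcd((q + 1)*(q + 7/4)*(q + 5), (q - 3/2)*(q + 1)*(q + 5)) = q^2 + 6*q + 5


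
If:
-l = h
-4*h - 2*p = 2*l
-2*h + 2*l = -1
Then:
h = 1/4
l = -1/4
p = -1/4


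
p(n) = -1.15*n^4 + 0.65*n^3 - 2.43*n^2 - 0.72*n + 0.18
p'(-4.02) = 349.17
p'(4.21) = -329.86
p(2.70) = -67.80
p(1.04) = -3.81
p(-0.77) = -1.41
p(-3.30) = -183.65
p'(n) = -4.6*n^3 + 1.95*n^2 - 4.86*n - 0.72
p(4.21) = -358.68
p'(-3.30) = 201.86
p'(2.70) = -90.17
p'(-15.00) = 16035.93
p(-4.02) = -378.75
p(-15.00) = -60948.27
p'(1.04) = -8.84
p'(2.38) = -63.26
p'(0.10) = -1.19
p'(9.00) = -3239.91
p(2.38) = -43.43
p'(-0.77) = 6.28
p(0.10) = 0.08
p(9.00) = -7274.43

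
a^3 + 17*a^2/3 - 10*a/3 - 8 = (a - 4/3)*(a + 1)*(a + 6)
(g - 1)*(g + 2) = g^2 + g - 2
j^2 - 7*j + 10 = (j - 5)*(j - 2)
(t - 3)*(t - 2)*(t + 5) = t^3 - 19*t + 30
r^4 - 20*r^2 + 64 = (r - 4)*(r - 2)*(r + 2)*(r + 4)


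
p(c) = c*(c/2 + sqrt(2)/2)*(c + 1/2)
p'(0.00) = 0.35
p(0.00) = 0.00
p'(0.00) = 0.35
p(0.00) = 0.00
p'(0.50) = 1.69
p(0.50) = 0.48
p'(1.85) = 9.03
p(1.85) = 7.10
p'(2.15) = 11.40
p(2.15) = 10.15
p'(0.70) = 2.43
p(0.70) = 0.89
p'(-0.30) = -0.09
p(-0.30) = -0.03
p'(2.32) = 12.87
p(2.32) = 12.22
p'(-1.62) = 1.19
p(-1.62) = -0.19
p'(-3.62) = 13.08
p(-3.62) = -12.46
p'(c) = c*(c/2 + sqrt(2)/2) + c*(c + 1/2)/2 + (c/2 + sqrt(2)/2)*(c + 1/2)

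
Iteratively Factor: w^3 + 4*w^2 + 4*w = (w)*(w^2 + 4*w + 4) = w*(w + 2)*(w + 2)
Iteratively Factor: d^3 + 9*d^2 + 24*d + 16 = (d + 4)*(d^2 + 5*d + 4) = (d + 4)^2*(d + 1)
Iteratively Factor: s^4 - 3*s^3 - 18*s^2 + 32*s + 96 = (s + 3)*(s^3 - 6*s^2 + 32) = (s - 4)*(s + 3)*(s^2 - 2*s - 8) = (s - 4)*(s + 2)*(s + 3)*(s - 4)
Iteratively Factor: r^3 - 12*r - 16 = (r - 4)*(r^2 + 4*r + 4) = (r - 4)*(r + 2)*(r + 2)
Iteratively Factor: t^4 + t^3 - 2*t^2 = (t)*(t^3 + t^2 - 2*t) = t*(t + 2)*(t^2 - t) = t*(t - 1)*(t + 2)*(t)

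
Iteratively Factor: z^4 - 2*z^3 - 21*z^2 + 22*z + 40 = (z - 2)*(z^3 - 21*z - 20) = (z - 5)*(z - 2)*(z^2 + 5*z + 4) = (z - 5)*(z - 2)*(z + 4)*(z + 1)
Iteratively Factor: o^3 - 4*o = (o)*(o^2 - 4) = o*(o + 2)*(o - 2)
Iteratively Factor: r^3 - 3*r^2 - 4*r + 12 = (r - 3)*(r^2 - 4) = (r - 3)*(r - 2)*(r + 2)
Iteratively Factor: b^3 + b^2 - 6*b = (b)*(b^2 + b - 6) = b*(b - 2)*(b + 3)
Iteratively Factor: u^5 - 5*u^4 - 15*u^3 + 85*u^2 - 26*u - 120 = (u - 2)*(u^4 - 3*u^3 - 21*u^2 + 43*u + 60) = (u - 3)*(u - 2)*(u^3 - 21*u - 20) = (u - 5)*(u - 3)*(u - 2)*(u^2 + 5*u + 4) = (u - 5)*(u - 3)*(u - 2)*(u + 4)*(u + 1)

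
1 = 1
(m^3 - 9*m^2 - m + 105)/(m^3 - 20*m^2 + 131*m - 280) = (m + 3)/(m - 8)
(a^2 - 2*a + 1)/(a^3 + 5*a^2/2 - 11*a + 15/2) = 2*(a - 1)/(2*a^2 + 7*a - 15)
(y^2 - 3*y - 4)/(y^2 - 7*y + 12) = (y + 1)/(y - 3)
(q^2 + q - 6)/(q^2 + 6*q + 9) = (q - 2)/(q + 3)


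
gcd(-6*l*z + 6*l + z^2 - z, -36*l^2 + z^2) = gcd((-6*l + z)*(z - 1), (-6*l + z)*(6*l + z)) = -6*l + z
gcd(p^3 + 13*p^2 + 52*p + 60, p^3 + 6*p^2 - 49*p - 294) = p + 6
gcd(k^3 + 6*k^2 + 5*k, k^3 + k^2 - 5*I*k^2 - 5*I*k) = k^2 + k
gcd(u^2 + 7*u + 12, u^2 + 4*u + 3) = u + 3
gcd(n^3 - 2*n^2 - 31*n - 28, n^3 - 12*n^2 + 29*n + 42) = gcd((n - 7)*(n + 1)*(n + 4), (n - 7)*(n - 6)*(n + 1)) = n^2 - 6*n - 7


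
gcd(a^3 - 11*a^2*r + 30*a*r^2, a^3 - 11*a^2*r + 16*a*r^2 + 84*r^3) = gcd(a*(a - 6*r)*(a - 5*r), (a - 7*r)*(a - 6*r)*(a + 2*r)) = -a + 6*r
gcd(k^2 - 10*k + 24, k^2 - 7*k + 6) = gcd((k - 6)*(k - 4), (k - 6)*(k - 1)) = k - 6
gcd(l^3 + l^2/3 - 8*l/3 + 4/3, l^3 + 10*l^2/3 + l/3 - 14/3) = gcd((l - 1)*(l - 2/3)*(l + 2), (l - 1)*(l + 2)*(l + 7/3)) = l^2 + l - 2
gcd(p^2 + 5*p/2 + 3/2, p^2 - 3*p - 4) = p + 1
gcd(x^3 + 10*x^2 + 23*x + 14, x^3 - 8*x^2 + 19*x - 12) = 1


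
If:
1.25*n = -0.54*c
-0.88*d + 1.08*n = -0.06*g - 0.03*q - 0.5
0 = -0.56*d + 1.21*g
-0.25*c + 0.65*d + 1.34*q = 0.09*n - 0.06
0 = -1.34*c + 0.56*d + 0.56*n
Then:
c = 0.17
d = 0.48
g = 0.22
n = -0.07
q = -0.25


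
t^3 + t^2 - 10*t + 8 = (t - 2)*(t - 1)*(t + 4)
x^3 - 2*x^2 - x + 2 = (x - 2)*(x - 1)*(x + 1)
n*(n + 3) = n^2 + 3*n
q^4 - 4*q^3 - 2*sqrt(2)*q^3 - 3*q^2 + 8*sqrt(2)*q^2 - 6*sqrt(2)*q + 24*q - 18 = (q - 3)*(q - 1)*(q - 3*sqrt(2))*(q + sqrt(2))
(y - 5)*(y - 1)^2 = y^3 - 7*y^2 + 11*y - 5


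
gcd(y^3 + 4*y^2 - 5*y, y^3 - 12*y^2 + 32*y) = y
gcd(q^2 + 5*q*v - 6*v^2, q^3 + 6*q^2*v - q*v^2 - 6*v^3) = q^2 + 5*q*v - 6*v^2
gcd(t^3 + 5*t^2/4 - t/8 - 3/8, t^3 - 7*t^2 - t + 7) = t + 1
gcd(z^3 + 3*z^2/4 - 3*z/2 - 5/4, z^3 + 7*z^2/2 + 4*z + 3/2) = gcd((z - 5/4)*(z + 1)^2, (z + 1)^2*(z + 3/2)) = z^2 + 2*z + 1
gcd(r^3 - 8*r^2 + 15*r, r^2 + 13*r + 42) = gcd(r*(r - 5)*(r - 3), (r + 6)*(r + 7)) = 1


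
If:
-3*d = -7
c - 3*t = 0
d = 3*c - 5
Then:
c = 22/9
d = 7/3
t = 22/27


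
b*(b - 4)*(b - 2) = b^3 - 6*b^2 + 8*b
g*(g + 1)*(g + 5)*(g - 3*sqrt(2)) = g^4 - 3*sqrt(2)*g^3 + 6*g^3 - 18*sqrt(2)*g^2 + 5*g^2 - 15*sqrt(2)*g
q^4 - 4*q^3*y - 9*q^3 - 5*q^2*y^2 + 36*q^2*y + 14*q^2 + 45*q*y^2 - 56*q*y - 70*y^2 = (q - 7)*(q - 2)*(q - 5*y)*(q + y)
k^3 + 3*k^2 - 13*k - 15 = (k - 3)*(k + 1)*(k + 5)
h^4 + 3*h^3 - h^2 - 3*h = h*(h - 1)*(h + 1)*(h + 3)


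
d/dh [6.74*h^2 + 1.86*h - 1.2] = 13.48*h + 1.86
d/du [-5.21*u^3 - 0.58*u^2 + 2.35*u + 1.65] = -15.63*u^2 - 1.16*u + 2.35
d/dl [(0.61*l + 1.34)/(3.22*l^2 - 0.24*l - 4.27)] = (1.9642*l^2 - 0.1464*l - (0.61*l + 1.34)*(6.44*l - 0.24) - 2.6047)/(-3.22*l^2 + 0.24*l + 4.27)^2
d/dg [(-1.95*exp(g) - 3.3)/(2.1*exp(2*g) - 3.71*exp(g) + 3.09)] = (4.095*exp(2*g) + 13.86*exp(g) - 18.2685)*exp(g)/(4.41*exp(4*g) - 15.582*exp(3*g) + 26.7421*exp(2*g) - 22.9278*exp(g) + 9.5481)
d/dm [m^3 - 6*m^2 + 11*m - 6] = 3*m^2 - 12*m + 11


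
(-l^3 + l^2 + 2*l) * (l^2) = -l^5 + l^4 + 2*l^3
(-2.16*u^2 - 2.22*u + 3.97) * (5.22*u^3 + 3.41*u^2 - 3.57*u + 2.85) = -11.2752*u^5 - 18.954*u^4 + 20.8644*u^3 + 15.3071*u^2 - 20.4999*u + 11.3145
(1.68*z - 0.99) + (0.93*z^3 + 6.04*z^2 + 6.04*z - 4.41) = 0.93*z^3 + 6.04*z^2 + 7.72*z - 5.4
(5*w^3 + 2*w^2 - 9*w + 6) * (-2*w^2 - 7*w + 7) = -10*w^5 - 39*w^4 + 39*w^3 + 65*w^2 - 105*w + 42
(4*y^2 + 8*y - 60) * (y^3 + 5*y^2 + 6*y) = 4*y^5 + 28*y^4 + 4*y^3 - 252*y^2 - 360*y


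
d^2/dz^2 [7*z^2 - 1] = 14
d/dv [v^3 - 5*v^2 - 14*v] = 3*v^2 - 10*v - 14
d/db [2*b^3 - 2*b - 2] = 6*b^2 - 2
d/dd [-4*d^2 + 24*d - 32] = 24 - 8*d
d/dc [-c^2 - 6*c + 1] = -2*c - 6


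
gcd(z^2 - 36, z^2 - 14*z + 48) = z - 6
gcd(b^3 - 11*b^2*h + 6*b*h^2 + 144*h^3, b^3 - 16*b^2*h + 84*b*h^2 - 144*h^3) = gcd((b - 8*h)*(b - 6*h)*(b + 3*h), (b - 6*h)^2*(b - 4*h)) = b - 6*h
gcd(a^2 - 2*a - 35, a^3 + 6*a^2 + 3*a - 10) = a + 5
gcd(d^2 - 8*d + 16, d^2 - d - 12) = d - 4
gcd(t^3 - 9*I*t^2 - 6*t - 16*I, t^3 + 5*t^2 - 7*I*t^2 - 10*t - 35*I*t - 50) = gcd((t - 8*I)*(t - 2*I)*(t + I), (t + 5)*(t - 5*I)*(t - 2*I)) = t - 2*I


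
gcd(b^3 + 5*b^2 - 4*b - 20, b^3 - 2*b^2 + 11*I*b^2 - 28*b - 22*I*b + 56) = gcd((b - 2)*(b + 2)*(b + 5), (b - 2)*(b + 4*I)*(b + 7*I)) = b - 2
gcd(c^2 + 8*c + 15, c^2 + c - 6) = c + 3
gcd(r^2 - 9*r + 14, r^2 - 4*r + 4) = r - 2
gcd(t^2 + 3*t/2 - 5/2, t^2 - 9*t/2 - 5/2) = 1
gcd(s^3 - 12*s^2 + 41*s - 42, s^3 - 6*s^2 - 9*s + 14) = s - 7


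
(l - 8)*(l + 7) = l^2 - l - 56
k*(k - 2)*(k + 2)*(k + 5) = k^4 + 5*k^3 - 4*k^2 - 20*k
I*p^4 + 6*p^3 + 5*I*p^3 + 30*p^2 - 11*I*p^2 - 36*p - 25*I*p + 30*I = (p + 6)*(p - 5*I)*(p - I)*(I*p - I)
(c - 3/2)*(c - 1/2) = c^2 - 2*c + 3/4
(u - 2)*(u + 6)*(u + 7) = u^3 + 11*u^2 + 16*u - 84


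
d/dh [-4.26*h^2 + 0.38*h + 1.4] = 0.38 - 8.52*h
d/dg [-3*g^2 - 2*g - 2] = -6*g - 2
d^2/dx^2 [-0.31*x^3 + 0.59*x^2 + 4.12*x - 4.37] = 1.18 - 1.86*x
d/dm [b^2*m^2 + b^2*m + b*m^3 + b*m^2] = b*(2*b*m + b + 3*m^2 + 2*m)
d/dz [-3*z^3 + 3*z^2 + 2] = 3*z*(2 - 3*z)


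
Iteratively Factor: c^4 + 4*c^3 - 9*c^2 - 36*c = (c - 3)*(c^3 + 7*c^2 + 12*c) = c*(c - 3)*(c^2 + 7*c + 12) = c*(c - 3)*(c + 4)*(c + 3)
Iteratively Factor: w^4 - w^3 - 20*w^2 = (w + 4)*(w^3 - 5*w^2) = (w - 5)*(w + 4)*(w^2) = w*(w - 5)*(w + 4)*(w)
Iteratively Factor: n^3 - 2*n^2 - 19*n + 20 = (n + 4)*(n^2 - 6*n + 5) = (n - 5)*(n + 4)*(n - 1)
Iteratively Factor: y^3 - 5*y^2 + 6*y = (y - 3)*(y^2 - 2*y) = y*(y - 3)*(y - 2)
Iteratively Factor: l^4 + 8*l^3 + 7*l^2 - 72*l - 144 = (l - 3)*(l^3 + 11*l^2 + 40*l + 48) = (l - 3)*(l + 4)*(l^2 + 7*l + 12) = (l - 3)*(l + 3)*(l + 4)*(l + 4)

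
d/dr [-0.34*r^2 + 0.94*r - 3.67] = 0.94 - 0.68*r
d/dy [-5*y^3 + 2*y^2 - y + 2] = -15*y^2 + 4*y - 1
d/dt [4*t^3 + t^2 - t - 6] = 12*t^2 + 2*t - 1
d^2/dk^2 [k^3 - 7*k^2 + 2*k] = 6*k - 14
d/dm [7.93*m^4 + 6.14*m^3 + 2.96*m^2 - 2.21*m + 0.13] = 31.72*m^3 + 18.42*m^2 + 5.92*m - 2.21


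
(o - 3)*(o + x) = o^2 + o*x - 3*o - 3*x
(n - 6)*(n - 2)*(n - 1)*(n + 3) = n^4 - 6*n^3 - 7*n^2 + 48*n - 36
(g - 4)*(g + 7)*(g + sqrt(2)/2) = g^3 + sqrt(2)*g^2/2 + 3*g^2 - 28*g + 3*sqrt(2)*g/2 - 14*sqrt(2)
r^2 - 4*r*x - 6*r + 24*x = (r - 6)*(r - 4*x)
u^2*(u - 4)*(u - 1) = u^4 - 5*u^3 + 4*u^2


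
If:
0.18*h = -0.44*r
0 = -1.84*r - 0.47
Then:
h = 0.62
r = -0.26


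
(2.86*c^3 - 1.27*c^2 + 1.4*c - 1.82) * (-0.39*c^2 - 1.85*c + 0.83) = -1.1154*c^5 - 4.7957*c^4 + 4.1773*c^3 - 2.9343*c^2 + 4.529*c - 1.5106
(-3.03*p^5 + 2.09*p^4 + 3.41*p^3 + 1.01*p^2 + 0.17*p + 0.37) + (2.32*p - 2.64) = -3.03*p^5 + 2.09*p^4 + 3.41*p^3 + 1.01*p^2 + 2.49*p - 2.27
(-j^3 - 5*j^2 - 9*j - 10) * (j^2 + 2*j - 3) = -j^5 - 7*j^4 - 16*j^3 - 13*j^2 + 7*j + 30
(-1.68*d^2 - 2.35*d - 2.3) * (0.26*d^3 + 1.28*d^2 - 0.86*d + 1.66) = -0.4368*d^5 - 2.7614*d^4 - 2.1612*d^3 - 3.7118*d^2 - 1.923*d - 3.818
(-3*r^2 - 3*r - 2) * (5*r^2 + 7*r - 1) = -15*r^4 - 36*r^3 - 28*r^2 - 11*r + 2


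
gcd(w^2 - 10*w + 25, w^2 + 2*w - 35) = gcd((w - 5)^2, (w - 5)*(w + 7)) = w - 5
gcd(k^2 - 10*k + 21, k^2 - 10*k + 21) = k^2 - 10*k + 21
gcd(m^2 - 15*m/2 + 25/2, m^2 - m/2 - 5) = m - 5/2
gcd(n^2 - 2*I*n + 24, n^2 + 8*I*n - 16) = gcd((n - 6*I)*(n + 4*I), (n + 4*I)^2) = n + 4*I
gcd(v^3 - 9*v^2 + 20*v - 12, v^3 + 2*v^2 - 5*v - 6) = v - 2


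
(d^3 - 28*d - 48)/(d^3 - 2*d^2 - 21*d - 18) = (d^2 + 6*d + 8)/(d^2 + 4*d + 3)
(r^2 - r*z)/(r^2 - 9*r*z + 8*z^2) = r/(r - 8*z)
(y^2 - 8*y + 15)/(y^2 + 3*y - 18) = (y - 5)/(y + 6)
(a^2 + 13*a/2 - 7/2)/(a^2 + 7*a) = (a - 1/2)/a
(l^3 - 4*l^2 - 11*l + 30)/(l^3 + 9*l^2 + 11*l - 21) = (l^2 - 7*l + 10)/(l^2 + 6*l - 7)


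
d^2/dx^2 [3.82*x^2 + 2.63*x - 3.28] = 7.64000000000000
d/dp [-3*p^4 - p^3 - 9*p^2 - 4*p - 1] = -12*p^3 - 3*p^2 - 18*p - 4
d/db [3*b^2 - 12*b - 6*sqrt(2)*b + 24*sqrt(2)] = 6*b - 12 - 6*sqrt(2)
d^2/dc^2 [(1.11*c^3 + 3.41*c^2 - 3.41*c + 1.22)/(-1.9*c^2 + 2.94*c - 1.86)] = (-24.819632*c^3 + 82.299984*c^2 - 54.457056*c + 1.232592)/(6.859*c^6 - 31.8402*c^5 + 69.41232*c^4 - 87.751944*c^3 + 67.951008*c^2 - 30.513672*c + 6.434856)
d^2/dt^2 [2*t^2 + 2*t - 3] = 4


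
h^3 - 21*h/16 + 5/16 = (h - 1)*(h - 1/4)*(h + 5/4)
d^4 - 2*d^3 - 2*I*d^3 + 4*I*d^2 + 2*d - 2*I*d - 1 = (d - I)^2*(-I*d + I)*(I*d - I)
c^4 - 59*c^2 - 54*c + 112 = (c - 8)*(c - 1)*(c + 2)*(c + 7)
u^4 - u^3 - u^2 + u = u*(u - 1)^2*(u + 1)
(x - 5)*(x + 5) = x^2 - 25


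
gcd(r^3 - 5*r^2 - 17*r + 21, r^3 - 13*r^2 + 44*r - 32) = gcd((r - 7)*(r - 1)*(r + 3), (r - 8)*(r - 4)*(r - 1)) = r - 1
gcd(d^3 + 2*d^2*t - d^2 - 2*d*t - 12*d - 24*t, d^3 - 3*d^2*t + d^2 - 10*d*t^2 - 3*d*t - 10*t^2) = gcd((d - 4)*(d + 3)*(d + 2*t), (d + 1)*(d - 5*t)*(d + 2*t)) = d + 2*t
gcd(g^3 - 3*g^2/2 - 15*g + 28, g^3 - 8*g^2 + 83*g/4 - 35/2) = g^2 - 11*g/2 + 7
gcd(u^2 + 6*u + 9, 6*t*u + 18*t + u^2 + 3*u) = u + 3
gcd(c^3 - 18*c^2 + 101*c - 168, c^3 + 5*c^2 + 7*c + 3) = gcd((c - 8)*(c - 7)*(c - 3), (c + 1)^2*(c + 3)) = 1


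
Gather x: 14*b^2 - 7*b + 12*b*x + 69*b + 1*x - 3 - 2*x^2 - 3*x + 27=14*b^2 + 62*b - 2*x^2 + x*(12*b - 2) + 24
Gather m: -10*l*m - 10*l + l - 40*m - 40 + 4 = -9*l + m*(-10*l - 40) - 36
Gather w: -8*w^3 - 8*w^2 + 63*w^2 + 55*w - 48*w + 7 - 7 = -8*w^3 + 55*w^2 + 7*w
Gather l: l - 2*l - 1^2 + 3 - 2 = -l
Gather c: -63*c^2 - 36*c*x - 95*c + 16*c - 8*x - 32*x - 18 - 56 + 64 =-63*c^2 + c*(-36*x - 79) - 40*x - 10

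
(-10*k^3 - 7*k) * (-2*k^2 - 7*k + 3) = 20*k^5 + 70*k^4 - 16*k^3 + 49*k^2 - 21*k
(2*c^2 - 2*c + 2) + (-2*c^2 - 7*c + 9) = 11 - 9*c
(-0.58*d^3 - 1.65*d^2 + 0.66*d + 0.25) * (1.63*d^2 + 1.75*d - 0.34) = -0.9454*d^5 - 3.7045*d^4 - 1.6145*d^3 + 2.1235*d^2 + 0.2131*d - 0.085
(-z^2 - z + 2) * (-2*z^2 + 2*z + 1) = 2*z^4 - 7*z^2 + 3*z + 2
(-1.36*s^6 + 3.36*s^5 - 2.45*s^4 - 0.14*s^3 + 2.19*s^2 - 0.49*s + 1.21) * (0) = 0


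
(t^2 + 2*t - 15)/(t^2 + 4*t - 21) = (t + 5)/(t + 7)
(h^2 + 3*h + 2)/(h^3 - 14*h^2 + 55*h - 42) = (h^2 + 3*h + 2)/(h^3 - 14*h^2 + 55*h - 42)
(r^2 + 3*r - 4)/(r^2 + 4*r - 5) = (r + 4)/(r + 5)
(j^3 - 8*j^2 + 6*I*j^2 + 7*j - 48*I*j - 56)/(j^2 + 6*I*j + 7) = j - 8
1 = 1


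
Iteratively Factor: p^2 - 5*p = (p - 5)*(p)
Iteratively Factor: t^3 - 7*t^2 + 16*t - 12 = (t - 2)*(t^2 - 5*t + 6) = (t - 3)*(t - 2)*(t - 2)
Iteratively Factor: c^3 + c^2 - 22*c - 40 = (c + 4)*(c^2 - 3*c - 10) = (c - 5)*(c + 4)*(c + 2)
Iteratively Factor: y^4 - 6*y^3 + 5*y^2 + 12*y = (y - 4)*(y^3 - 2*y^2 - 3*y) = y*(y - 4)*(y^2 - 2*y - 3) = y*(y - 4)*(y - 3)*(y + 1)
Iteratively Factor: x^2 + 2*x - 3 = (x - 1)*(x + 3)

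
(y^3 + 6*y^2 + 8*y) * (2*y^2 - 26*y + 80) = 2*y^5 - 14*y^4 - 60*y^3 + 272*y^2 + 640*y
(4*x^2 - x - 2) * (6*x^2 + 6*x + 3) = 24*x^4 + 18*x^3 - 6*x^2 - 15*x - 6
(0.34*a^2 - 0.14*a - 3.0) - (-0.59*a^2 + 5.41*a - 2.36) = 0.93*a^2 - 5.55*a - 0.64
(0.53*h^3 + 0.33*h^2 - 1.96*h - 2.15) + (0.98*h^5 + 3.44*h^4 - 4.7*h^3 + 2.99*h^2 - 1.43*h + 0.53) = 0.98*h^5 + 3.44*h^4 - 4.17*h^3 + 3.32*h^2 - 3.39*h - 1.62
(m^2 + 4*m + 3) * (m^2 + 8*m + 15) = m^4 + 12*m^3 + 50*m^2 + 84*m + 45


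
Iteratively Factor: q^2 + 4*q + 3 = (q + 3)*(q + 1)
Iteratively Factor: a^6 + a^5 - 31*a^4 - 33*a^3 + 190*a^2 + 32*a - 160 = (a + 1)*(a^5 - 31*a^3 - 2*a^2 + 192*a - 160) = (a - 5)*(a + 1)*(a^4 + 5*a^3 - 6*a^2 - 32*a + 32) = (a - 5)*(a + 1)*(a + 4)*(a^3 + a^2 - 10*a + 8) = (a - 5)*(a - 1)*(a + 1)*(a + 4)*(a^2 + 2*a - 8) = (a - 5)*(a - 2)*(a - 1)*(a + 1)*(a + 4)*(a + 4)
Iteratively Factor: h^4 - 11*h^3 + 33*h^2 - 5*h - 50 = (h - 5)*(h^3 - 6*h^2 + 3*h + 10) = (h - 5)^2*(h^2 - h - 2) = (h - 5)^2*(h - 2)*(h + 1)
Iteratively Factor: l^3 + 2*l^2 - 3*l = (l)*(l^2 + 2*l - 3) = l*(l - 1)*(l + 3)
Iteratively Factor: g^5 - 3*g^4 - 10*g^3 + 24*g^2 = (g)*(g^4 - 3*g^3 - 10*g^2 + 24*g) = g*(g + 3)*(g^3 - 6*g^2 + 8*g) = g*(g - 4)*(g + 3)*(g^2 - 2*g) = g*(g - 4)*(g - 2)*(g + 3)*(g)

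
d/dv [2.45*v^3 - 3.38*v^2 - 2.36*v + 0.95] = 7.35*v^2 - 6.76*v - 2.36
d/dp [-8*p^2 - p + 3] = -16*p - 1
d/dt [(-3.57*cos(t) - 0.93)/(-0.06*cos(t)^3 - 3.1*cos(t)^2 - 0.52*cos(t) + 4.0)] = (0.4284*cos(t)^3 + 11.2344*cos(t)^2 + 5.766*cos(t) + 14.7636)*sin(t)/(0.0036*cos(t)^6 + 0.372*cos(t)^5 + 9.6724*cos(t)^4 + 2.744*cos(t)^3 - 24.5296*cos(t)^2 - 4.16*cos(t) + 16.0)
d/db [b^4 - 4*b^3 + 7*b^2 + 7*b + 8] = 4*b^3 - 12*b^2 + 14*b + 7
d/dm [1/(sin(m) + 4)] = -cos(m)/(sin(m) + 4)^2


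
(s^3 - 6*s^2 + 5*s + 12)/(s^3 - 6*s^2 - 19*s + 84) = (s^2 - 3*s - 4)/(s^2 - 3*s - 28)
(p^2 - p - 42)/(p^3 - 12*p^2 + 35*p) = (p + 6)/(p*(p - 5))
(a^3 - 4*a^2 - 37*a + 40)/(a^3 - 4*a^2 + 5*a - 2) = (a^2 - 3*a - 40)/(a^2 - 3*a + 2)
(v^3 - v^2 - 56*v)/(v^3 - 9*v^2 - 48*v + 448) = v/(v - 8)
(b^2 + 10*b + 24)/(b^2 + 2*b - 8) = (b + 6)/(b - 2)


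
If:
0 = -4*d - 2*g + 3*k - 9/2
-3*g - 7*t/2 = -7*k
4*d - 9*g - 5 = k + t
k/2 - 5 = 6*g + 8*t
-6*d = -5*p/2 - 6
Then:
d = -16507/17608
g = -133/142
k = -824/2201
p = -20469/4402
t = 119/2201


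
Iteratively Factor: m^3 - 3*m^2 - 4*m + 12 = (m + 2)*(m^2 - 5*m + 6) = (m - 2)*(m + 2)*(m - 3)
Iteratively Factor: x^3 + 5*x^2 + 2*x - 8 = (x - 1)*(x^2 + 6*x + 8) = (x - 1)*(x + 2)*(x + 4)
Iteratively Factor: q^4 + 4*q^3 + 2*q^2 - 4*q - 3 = (q + 1)*(q^3 + 3*q^2 - q - 3) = (q + 1)^2*(q^2 + 2*q - 3) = (q + 1)^2*(q + 3)*(q - 1)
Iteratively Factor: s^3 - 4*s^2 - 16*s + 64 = (s + 4)*(s^2 - 8*s + 16) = (s - 4)*(s + 4)*(s - 4)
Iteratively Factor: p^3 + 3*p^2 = (p)*(p^2 + 3*p) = p^2*(p + 3)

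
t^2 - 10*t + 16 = (t - 8)*(t - 2)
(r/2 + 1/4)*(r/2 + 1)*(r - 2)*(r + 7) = r^4/4 + 15*r^3/8 - r^2/8 - 15*r/2 - 7/2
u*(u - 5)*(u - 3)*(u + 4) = u^4 - 4*u^3 - 17*u^2 + 60*u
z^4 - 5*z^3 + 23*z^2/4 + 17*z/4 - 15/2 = (z - 5/2)*(z - 2)*(z - 3/2)*(z + 1)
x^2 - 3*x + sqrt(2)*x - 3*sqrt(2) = (x - 3)*(x + sqrt(2))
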